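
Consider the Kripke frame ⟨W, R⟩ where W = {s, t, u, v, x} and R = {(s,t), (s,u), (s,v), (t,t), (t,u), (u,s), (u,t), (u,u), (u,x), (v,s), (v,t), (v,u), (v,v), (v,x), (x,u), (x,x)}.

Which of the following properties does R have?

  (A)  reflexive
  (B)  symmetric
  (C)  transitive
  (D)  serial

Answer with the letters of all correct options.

(A) not reflexive: not s R s.
(B) not symmetric: s R t but not t R s.
(C) not transitive: s R u and u R s but not s R s.
(D) serial: every world has an R-successor.

D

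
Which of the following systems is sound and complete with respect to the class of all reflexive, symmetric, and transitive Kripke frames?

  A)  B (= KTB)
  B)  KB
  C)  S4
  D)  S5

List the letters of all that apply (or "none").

(A) B (= KTB) is determined by the class of reflexive and symmetric frames.
(B) KB is determined by the class of symmetric frames.
(C) S4 is determined by the class of reflexive and transitive frames.
(D) S5 is determined by exactly this class.

D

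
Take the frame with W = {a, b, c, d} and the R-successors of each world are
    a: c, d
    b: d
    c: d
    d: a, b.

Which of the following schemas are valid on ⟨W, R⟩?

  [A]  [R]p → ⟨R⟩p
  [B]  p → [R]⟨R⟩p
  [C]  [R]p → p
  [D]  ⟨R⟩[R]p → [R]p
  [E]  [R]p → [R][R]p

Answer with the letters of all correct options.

R is not reflexive: not a R a.
R is not symmetric: a R c but not c R a.
R is not transitive: a R d and d R a but not a R a.
R is not euclidean: a R d and a R c but not d R c.
R is serial: every world has an R-successor.
(A) axiom D: valid iff R is serial. R is serial — valid.
(B) p → [R]⟨R⟩p is axiom B, which corresponds to symmetry. R is not symmetric — not valid.
(C) [R]p → p is axiom T; it is valid on a frame exactly when R is reflexive. R is not reflexive, so not valid.
(D) the dual of axiom 5: valid iff R is euclidean. R is not euclidean — not valid.
(E) [R]p → [R][R]p is axiom 4; it is valid on a frame exactly when R is transitive. R is not transitive, so not valid.

A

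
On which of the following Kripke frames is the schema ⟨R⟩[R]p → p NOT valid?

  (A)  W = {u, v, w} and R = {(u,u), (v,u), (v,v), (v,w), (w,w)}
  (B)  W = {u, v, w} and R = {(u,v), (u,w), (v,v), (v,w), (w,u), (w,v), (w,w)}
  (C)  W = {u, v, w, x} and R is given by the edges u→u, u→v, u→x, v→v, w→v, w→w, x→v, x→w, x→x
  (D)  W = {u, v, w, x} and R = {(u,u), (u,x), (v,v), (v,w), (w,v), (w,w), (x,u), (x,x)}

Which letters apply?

A, B, C

The schema ⟨R⟩[R]p → p is the dual of axiom B; it is valid on a frame iff R is symmetric.
(A) R is not symmetric (v R u but not u R v), so the schema fails here.
(B) R is not symmetric (u R v but not v R u), so the schema fails here.
(C) R is not symmetric (u R v but not v R u), so the schema fails here.
(D) R is symmetric (every R-edge is matched by its reverse), so the schema is valid here.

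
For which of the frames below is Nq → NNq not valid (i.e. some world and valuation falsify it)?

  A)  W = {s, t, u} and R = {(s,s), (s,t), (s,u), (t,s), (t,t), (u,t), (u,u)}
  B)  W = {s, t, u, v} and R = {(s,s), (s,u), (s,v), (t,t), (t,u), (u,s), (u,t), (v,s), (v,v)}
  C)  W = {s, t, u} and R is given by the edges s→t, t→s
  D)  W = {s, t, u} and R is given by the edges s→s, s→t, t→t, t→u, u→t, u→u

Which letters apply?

A, B, C, D

The schema Nq → NNq is axiom 4; it is valid on a frame iff R is transitive.
(A) R is not transitive (t R s and s R u but not t R u), so the schema fails here.
(B) R is not transitive (s R u and u R t but not s R t), so the schema fails here.
(C) R is not transitive (s R t and t R s but not s R s), so the schema fails here.
(D) R is not transitive (s R t and t R u but not s R u), so the schema fails here.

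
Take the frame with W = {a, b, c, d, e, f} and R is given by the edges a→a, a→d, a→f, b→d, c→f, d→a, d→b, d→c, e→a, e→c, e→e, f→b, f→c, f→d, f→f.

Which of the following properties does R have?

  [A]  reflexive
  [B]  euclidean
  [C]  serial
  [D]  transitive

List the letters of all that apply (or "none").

C

(A) not reflexive: not b R b.
(B) not euclidean: a R d and a R f but not d R f.
(C) serial: every world has an R-successor.
(D) not transitive: a R d and d R b but not a R b.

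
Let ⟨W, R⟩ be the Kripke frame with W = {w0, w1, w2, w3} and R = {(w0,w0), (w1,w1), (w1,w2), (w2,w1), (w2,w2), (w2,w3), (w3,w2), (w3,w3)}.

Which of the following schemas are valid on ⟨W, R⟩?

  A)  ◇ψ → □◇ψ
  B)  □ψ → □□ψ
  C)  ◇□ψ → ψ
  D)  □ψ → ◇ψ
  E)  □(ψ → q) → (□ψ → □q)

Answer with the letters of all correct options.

C, D, E

R is symmetric: every R-edge is matched by its reverse.
R is not transitive: w1 R w2 and w2 R w3 but not w1 R w3.
R is not euclidean: w2 R w1 and w2 R w3 but not w1 R w3.
R is serial: every world has an R-successor.
(A) ◇ψ → □◇ψ is axiom 5, which corresponds to the euclidean property. R is not euclidean — not valid.
(B) □ψ → □□ψ (axiom 4) characterises the transitive frames. R is not transitive — not valid.
(C) ◇□ψ → ψ (the dual of axiom B) characterises the symmetric frames. R is symmetric — valid.
(D) □ψ → ◇ψ (axiom D) characterises the serial frames. R is serial — valid.
(E) □(ψ → q) → (□ψ → □q) is axiom K, valid on every Kripke frame — valid.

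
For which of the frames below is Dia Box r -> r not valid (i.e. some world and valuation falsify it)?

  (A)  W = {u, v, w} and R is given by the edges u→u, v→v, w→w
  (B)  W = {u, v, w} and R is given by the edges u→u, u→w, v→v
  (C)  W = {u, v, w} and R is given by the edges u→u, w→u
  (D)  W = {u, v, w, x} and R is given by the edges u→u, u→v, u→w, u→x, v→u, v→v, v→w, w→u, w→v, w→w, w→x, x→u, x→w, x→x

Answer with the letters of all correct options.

The schema Dia Box r -> r is the dual of axiom B; it is valid on a frame iff R is symmetric.
(A) R is symmetric (every R-edge is matched by its reverse), so the schema is valid here.
(B) R is not symmetric (u R w but not w R u), so the schema fails here.
(C) R is not symmetric (w R u but not u R w), so the schema fails here.
(D) R is symmetric (every R-edge is matched by its reverse), so the schema is valid here.

B, C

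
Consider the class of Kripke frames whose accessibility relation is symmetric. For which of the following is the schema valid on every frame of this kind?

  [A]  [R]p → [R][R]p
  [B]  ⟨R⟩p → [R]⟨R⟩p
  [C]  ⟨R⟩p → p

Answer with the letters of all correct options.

(A) [R]p → [R][R]p (axiom 4) characterises the transitive frames. Such an R need not be transitive — not valid.
(B) ⟨R⟩p → [R]⟨R⟩p (axiom 5) characterises the euclidean frames. Such an R need not be euclidean — not valid.
(C) ⟨R⟩p → p (the converse of T) corresponds to R being a subset of the identity. Such an R need not be a subset of the identity, so not valid.

none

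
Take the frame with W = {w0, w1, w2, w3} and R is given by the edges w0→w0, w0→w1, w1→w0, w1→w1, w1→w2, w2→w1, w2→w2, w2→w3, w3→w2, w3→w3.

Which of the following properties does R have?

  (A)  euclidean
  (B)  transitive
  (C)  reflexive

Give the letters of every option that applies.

C

(A) not euclidean: w1 R w0 and w1 R w2 but not w0 R w2.
(B) not transitive: w0 R w1 and w1 R w2 but not w0 R w2.
(C) reflexive: each world relates to itself.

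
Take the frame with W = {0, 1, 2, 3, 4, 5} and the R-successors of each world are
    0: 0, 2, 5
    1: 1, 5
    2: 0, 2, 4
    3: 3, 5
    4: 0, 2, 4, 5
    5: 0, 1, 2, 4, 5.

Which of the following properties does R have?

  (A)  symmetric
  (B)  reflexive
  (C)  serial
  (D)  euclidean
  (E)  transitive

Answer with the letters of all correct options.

B, C

(A) not symmetric: 3 R 5 but not 5 R 3.
(B) reflexive: each world relates to itself.
(C) serial: every world has an R-successor.
(D) not euclidean: 0 R 2 and 0 R 5 but not 2 R 5.
(E) not transitive: 0 R 2 and 2 R 4 but not 0 R 4.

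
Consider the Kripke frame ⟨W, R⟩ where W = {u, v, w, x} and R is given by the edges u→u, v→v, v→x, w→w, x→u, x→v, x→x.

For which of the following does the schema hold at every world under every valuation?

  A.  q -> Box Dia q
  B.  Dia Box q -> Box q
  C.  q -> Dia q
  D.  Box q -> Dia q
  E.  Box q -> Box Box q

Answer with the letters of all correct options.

R is reflexive: each world relates to itself.
R is not symmetric: x R u but not u R x.
R is not transitive: v R x and x R u but not v R u.
R is not euclidean: x R u and x R v but not u R v.
R is serial: every world has an R-successor.
(A) q -> Box Dia q is axiom B; it is valid on a frame exactly when R is symmetric. R is not symmetric, so not valid.
(B) Dia Box q -> Box q is the dual of axiom 5, which corresponds to the euclidean property. R is not euclidean — not valid.
(C) the dual of axiom T: valid iff R is reflexive. R is reflexive — valid.
(D) Box q -> Dia q is axiom D; it is valid on a frame exactly when R is serial. R is serial, so valid.
(E) Box q -> Box Box q is axiom 4, which corresponds to transitivity. R is not transitive — not valid.

C, D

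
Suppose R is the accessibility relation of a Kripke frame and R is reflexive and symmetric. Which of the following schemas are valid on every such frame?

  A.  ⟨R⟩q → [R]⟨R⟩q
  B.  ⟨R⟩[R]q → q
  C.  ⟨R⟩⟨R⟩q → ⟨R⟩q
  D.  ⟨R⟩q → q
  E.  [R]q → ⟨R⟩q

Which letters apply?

B, E

Reflexive relations are serial.
(A) ⟨R⟩q → [R]⟨R⟩q (axiom 5) characterises the euclidean frames. Such an R need not be euclidean — not valid.
(B) ⟨R⟩[R]q → q (the dual of axiom B) characterises the symmetric frames. Every such R is symmetric — valid.
(C) ⟨R⟩⟨R⟩q → ⟨R⟩q is the dual of axiom 4; it is valid on a frame exactly when R is transitive. Such an R need not be transitive, so not valid.
(D) ⟨R⟩q → q (the converse of T) corresponds to R being a subset of the identity. Such an R need not be a subset of the identity, so not valid.
(E) axiom D: valid iff R is serial. Every such R is serial — valid.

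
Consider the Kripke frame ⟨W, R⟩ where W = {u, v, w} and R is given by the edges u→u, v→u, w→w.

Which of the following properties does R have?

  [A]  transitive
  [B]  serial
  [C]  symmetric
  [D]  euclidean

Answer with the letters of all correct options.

(A) transitive: R is closed under composition.
(B) serial: every world has an R-successor.
(C) not symmetric: v R u but not u R v.
(D) euclidean: any two R-successors of the same world are R-related.

A, B, D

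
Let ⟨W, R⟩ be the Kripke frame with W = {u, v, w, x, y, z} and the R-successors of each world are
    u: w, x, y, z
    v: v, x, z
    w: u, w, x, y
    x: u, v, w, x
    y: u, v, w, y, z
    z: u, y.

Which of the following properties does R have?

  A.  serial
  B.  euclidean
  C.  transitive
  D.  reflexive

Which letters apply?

(A) serial: every world has an R-successor.
(B) not euclidean: u R w and u R z but not w R z.
(C) not transitive: u R w and w R u but not u R u.
(D) not reflexive: not u R u.

A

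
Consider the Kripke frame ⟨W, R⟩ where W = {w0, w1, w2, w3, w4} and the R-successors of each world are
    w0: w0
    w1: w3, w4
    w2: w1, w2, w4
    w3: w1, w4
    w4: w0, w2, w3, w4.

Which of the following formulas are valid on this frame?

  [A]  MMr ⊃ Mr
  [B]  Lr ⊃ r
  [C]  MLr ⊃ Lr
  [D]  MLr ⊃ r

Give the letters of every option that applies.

R is not reflexive: not w1 R w1.
R is not symmetric: w1 R w4 but not w4 R w1.
R is not transitive: w1 R w3 and w3 R w1 but not w1 R w1.
R is not euclidean: w2 R w1 and w2 R w2 but not w1 R w2.
(A) MMr ⊃ Mr (the dual of axiom 4) characterises the transitive frames. R is not transitive — not valid.
(B) Lr ⊃ r is axiom T; it is valid on a frame exactly when R is reflexive. R is not reflexive, so not valid.
(C) the dual of axiom 5: valid iff R is euclidean. R is not euclidean — not valid.
(D) MLr ⊃ r is the dual of axiom B; it is valid on a frame exactly when R is symmetric. R is not symmetric, so not valid.

none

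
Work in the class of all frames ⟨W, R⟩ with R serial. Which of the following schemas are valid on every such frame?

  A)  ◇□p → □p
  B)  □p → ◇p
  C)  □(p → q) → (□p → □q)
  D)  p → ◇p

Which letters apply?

(A) ◇□p → □p (the dual of axiom 5) characterises the euclidean frames. Such an R need not be euclidean — not valid.
(B) □p → ◇p (axiom D) characterises the serial frames. Every such R is serial — valid.
(C) this is just K, valid on every normal frame.
(D) p → ◇p is the dual of axiom T; it is valid on a frame exactly when R is reflexive. Such an R need not be reflexive, so not valid.

B, C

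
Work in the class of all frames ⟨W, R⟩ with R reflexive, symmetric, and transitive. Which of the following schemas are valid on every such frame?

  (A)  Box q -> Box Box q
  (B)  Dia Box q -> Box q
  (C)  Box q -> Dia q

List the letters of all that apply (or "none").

A relation that is reflexive, symmetric, and transitive is also euclidean and serial.
(A) axiom 4: valid iff R is transitive. Every such R is transitive — valid.
(B) Dia Box q -> Box q is the dual of axiom 5, which corresponds to the euclidean property. Every such R is euclidean — valid.
(C) Box q -> Dia q (axiom D) characterises the serial frames. Every such R is serial — valid.

A, B, C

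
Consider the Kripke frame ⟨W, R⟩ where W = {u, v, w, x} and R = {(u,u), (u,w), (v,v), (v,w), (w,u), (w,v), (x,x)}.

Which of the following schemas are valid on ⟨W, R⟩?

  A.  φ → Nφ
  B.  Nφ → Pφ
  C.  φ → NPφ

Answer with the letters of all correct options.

B, C

R is symmetric: every R-edge is matched by its reverse.
R is serial: every world has an R-successor.
R is not a subset of the identity: u R w with u ≠ w.
(A) φ → Nφ is valid only on frames where every R-edge is a self-loop. Here R ⊄ identity — not valid.
(B) Nφ → Pφ is axiom D, which corresponds to seriality. R is serial — valid.
(C) φ → NPφ (axiom B) characterises the symmetric frames. R is symmetric — valid.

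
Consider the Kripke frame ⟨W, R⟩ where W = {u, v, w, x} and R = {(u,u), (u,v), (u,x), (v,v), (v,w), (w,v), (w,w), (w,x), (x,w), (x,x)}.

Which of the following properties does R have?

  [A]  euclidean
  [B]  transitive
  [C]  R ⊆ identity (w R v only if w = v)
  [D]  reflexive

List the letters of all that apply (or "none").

(A) not euclidean: u R v and u R u but not v R u.
(B) not transitive: u R v and v R w but not u R w.
(C) not ⊆ identity: u R v with u ≠ v.
(D) reflexive: each world relates to itself.

D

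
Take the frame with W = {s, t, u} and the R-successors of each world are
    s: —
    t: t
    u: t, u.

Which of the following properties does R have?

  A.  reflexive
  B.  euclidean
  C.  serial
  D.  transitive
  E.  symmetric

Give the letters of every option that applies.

(A) not reflexive: not s R s.
(B) not euclidean: u R t and u R u but not t R u.
(C) not serial: s has no R-successor.
(D) transitive: R is closed under composition.
(E) not symmetric: u R t but not t R u.

D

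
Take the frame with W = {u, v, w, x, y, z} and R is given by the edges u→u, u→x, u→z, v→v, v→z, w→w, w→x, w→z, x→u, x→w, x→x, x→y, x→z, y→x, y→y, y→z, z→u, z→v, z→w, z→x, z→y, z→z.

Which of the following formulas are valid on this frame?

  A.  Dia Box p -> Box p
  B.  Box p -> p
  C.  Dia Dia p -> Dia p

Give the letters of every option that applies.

B

R is reflexive: each world relates to itself.
R is not transitive: u R x and x R w but not u R w.
R is not euclidean: x R u and x R w but not u R w.
(A) Dia Box p -> Box p (the dual of axiom 5) characterises the euclidean frames. R is not euclidean — not valid.
(B) Box p -> p (axiom T) characterises the reflexive frames. R is reflexive — valid.
(C) Dia Dia p -> Dia p (the dual of axiom 4) characterises the transitive frames. R is not transitive — not valid.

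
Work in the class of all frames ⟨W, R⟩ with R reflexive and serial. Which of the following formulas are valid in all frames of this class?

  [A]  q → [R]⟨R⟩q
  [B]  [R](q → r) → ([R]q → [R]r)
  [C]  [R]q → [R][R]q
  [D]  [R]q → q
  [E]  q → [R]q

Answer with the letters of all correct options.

B, D

(A) q → [R]⟨R⟩q (axiom B) characterises the symmetric frames. Such an R need not be symmetric — not valid.
(B) [R](q → r) → ([R]q → [R]r) is axiom K, valid on every Kripke frame — valid.
(C) [R]q → [R][R]q (axiom 4) characterises the transitive frames. Such an R need not be transitive — not valid.
(D) [R]q → q is axiom T; it is valid on a frame exactly when R is reflexive. Every such R is reflexive, so valid.
(E) q → [R]q is equivalent to ◇p→p; it holds exactly when R ⊆ identity. Such an R need not be a subset of the identity — not valid.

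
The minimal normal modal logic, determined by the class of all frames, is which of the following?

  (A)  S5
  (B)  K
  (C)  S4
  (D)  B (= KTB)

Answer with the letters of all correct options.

(A) S5 is determined by the class of reflexive, symmetric, and transitive frames.
(B) K is determined by exactly this class.
(C) S4 is determined by the class of reflexive and transitive frames.
(D) B (= KTB) is determined by the class of reflexive and symmetric frames.

B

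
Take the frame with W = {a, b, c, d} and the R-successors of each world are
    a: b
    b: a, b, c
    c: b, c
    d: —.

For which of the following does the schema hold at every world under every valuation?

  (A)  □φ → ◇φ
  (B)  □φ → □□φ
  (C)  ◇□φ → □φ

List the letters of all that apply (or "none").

none

R is not transitive: a R b and b R a but not a R a.
R is not euclidean: b R a and b R c but not a R c.
R is not serial: d has no R-successor.
(A) □φ → ◇φ is axiom D, which corresponds to seriality. R is not serial — not valid.
(B) □φ → □□φ is axiom 4, which corresponds to transitivity. R is not transitive — not valid.
(C) the dual of axiom 5: valid iff R is euclidean. R is not euclidean — not valid.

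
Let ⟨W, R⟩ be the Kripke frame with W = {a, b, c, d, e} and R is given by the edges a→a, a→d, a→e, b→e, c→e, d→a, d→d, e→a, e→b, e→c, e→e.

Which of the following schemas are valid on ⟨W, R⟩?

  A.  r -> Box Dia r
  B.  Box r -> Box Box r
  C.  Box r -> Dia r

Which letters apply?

R is symmetric: every R-edge is matched by its reverse.
R is not transitive: a R e and e R b but not a R b.
R is serial: every world has an R-successor.
(A) r -> Box Dia r is axiom B; it is valid on a frame exactly when R is symmetric. R is symmetric, so valid.
(B) Box r -> Box Box r (axiom 4) characterises the transitive frames. R is not transitive — not valid.
(C) axiom D: valid iff R is serial. R is serial — valid.

A, C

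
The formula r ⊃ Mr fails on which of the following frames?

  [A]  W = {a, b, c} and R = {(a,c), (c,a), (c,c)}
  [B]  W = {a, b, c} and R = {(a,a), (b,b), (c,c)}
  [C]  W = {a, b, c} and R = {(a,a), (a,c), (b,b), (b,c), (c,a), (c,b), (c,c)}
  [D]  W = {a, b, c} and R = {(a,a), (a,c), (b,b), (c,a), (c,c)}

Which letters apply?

A

The schema r ⊃ Mr is the dual of axiom T; it is valid on a frame iff R is reflexive.
(A) R is not reflexive (not a R a), so the schema fails here.
(B) R is reflexive (each world relates to itself), so the schema is valid here.
(C) R is reflexive (each world relates to itself), so the schema is valid here.
(D) R is reflexive (each world relates to itself), so the schema is valid here.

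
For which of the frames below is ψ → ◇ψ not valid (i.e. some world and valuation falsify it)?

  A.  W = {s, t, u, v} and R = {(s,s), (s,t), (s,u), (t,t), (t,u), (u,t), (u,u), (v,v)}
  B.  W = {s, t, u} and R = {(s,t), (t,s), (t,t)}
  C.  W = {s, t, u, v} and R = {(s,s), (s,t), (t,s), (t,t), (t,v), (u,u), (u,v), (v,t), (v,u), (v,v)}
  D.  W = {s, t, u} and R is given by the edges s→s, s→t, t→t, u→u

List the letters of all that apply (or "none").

The schema ψ → ◇ψ is the dual of axiom T; it is valid on a frame iff R is reflexive.
(A) R is reflexive (each world relates to itself), so the schema is valid here.
(B) R is not reflexive (not s R s), so the schema fails here.
(C) R is reflexive (each world relates to itself), so the schema is valid here.
(D) R is reflexive (each world relates to itself), so the schema is valid here.

B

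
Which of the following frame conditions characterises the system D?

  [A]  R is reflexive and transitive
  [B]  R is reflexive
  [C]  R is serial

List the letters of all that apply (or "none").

C

(A) this class determines S4, not D.
(B) this class determines T (= KT), not D.
(C) D is sound and complete for exactly this class.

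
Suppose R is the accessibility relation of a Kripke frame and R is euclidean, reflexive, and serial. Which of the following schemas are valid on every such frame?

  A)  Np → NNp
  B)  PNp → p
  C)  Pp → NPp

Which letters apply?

A relation that is euclidean, reflexive, and serial is also symmetric and transitive.
(A) Np → NNp is axiom 4, which corresponds to transitivity. Every such R is transitive — valid.
(B) PNp → p is the dual of axiom B, which corresponds to symmetry. Every such R is symmetric — valid.
(C) Pp → NPp is axiom 5, which corresponds to the euclidean property. Every such R is euclidean — valid.

A, B, C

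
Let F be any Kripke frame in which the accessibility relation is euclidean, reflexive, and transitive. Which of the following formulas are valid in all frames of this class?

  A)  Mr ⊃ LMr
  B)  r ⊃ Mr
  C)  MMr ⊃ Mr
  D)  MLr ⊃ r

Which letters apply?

A, B, C, D

A relation that is euclidean, reflexive, and transitive is also serial and symmetric.
(A) Mr ⊃ LMr is axiom 5; it is valid on a frame exactly when R is euclidean. Every such R is euclidean, so valid.
(B) r ⊃ Mr is the dual of axiom T, which corresponds to reflexivity. Every such R is reflexive — valid.
(C) the dual of axiom 4: valid iff R is transitive. Every such R is transitive — valid.
(D) MLr ⊃ r (the dual of axiom B) characterises the symmetric frames. Every such R is symmetric — valid.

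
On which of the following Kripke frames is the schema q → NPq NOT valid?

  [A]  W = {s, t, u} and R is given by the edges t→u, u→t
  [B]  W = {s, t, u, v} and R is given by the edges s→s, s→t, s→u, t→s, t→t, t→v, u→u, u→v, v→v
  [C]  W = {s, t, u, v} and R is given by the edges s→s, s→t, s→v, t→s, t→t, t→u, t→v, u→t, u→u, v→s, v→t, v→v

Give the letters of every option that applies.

The schema q → NPq is axiom B; it is valid on a frame iff R is symmetric.
(A) R is symmetric (every R-edge is matched by its reverse), so the schema is valid here.
(B) R is not symmetric (s R u but not u R s), so the schema fails here.
(C) R is symmetric (every R-edge is matched by its reverse), so the schema is valid here.

B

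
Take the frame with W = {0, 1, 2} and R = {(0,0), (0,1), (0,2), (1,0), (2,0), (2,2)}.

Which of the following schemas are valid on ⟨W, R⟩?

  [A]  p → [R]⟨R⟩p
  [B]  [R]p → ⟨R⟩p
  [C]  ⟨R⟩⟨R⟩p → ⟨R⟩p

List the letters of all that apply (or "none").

A, B

R is symmetric: every R-edge is matched by its reverse.
R is not transitive: 1 R 0 and 0 R 1 but not 1 R 1.
R is serial: every world has an R-successor.
(A) p → [R]⟨R⟩p (axiom B) characterises the symmetric frames. R is symmetric — valid.
(B) [R]p → ⟨R⟩p (axiom D) characterises the serial frames. R is serial — valid.
(C) ⟨R⟩⟨R⟩p → ⟨R⟩p is the dual of axiom 4, which corresponds to transitivity. R is not transitive — not valid.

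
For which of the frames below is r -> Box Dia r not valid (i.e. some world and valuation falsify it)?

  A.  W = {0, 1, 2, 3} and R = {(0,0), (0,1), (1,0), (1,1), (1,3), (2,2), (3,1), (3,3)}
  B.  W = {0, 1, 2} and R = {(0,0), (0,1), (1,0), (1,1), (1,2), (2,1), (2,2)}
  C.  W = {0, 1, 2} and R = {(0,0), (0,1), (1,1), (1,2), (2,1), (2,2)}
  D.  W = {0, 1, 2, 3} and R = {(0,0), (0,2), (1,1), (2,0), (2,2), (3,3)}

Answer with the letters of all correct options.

The schema r -> Box Dia r is axiom B; it is valid on a frame iff R is symmetric.
(A) R is symmetric (every R-edge is matched by its reverse), so the schema is valid here.
(B) R is symmetric (every R-edge is matched by its reverse), so the schema is valid here.
(C) R is not symmetric (0 R 1 but not 1 R 0), so the schema fails here.
(D) R is symmetric (every R-edge is matched by its reverse), so the schema is valid here.

C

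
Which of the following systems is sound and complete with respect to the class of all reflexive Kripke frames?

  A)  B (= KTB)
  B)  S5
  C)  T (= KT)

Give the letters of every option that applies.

C

(A) B (= KTB) is determined by the class of reflexive and symmetric frames.
(B) S5 is determined by the class of reflexive, symmetric, and transitive frames.
(C) T (= KT) is determined by exactly this class.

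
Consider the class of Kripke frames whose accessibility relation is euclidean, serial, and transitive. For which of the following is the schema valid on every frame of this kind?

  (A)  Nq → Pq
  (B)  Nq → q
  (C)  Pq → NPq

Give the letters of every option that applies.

(A) axiom D: valid iff R is serial. Every such R is serial — valid.
(B) Nq → q (axiom T) characterises the reflexive frames. Such an R need not be reflexive — not valid.
(C) axiom 5: valid iff R is euclidean. Every such R is euclidean — valid.

A, C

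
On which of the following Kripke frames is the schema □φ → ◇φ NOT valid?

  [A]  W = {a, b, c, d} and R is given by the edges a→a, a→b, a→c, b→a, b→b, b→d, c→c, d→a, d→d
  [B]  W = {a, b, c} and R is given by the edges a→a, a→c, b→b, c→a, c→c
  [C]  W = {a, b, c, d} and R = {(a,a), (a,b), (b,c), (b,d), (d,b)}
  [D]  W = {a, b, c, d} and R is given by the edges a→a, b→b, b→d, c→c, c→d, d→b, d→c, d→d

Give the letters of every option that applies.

C

The schema □φ → ◇φ is axiom D; it is valid on a frame iff R is serial.
(A) R is serial (every world has an R-successor), so the schema is valid here.
(B) R is serial (every world has an R-successor), so the schema is valid here.
(C) R is not serial (c has no R-successor), so the schema fails here.
(D) R is serial (every world has an R-successor), so the schema is valid here.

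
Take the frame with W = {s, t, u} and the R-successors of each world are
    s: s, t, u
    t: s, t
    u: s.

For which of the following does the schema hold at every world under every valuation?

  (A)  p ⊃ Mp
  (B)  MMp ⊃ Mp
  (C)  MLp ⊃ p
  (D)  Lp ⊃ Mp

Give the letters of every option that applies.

R is not reflexive: not u R u.
R is symmetric: every R-edge is matched by its reverse.
R is not transitive: t R s and s R u but not t R u.
R is serial: every world has an R-successor.
(A) p ⊃ Mp is the dual of axiom T, which corresponds to reflexivity. R is not reflexive — not valid.
(B) MMp ⊃ Mp is the dual of axiom 4; it is valid on a frame exactly when R is transitive. R is not transitive, so not valid.
(C) the dual of axiom B: valid iff R is symmetric. R is symmetric — valid.
(D) axiom D: valid iff R is serial. R is serial — valid.

C, D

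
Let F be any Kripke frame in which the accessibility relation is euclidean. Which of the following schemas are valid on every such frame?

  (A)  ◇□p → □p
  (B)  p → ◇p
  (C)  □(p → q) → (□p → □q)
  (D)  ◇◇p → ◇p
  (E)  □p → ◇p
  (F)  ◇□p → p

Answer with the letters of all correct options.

(A) ◇□p → □p is the dual of axiom 5; it is valid on a frame exactly when R is euclidean. Every such R is euclidean, so valid.
(B) p → ◇p is the dual of axiom T, which corresponds to reflexivity. Such an R need not be reflexive — not valid.
(C) □(p → q) → (□p → □q) is axiom K, valid on every Kripke frame — valid.
(D) the dual of axiom 4: valid iff R is transitive. Such an R need not be transitive — not valid.
(E) □p → ◇p (axiom D) characterises the serial frames. Such an R need not be serial — not valid.
(F) ◇□p → p (the dual of axiom B) characterises the symmetric frames. Such an R need not be symmetric — not valid.

A, C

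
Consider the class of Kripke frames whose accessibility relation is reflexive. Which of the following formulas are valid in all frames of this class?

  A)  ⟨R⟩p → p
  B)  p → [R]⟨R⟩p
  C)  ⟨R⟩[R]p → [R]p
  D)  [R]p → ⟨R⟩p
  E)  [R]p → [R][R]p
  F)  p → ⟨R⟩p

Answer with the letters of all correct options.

A reflexive relation is serial.
(A) ⟨R⟩p → p is the converse of T; it holds exactly when R ⊆ identity. Such an R need not be a subset of the identity — not valid.
(B) p → [R]⟨R⟩p is axiom B; it is valid on a frame exactly when R is symmetric. Such an R need not be symmetric, so not valid.
(C) ⟨R⟩[R]p → [R]p is the dual of axiom 5, which corresponds to the euclidean property. Such an R need not be euclidean — not valid.
(D) [R]p → ⟨R⟩p (axiom D) characterises the serial frames. Every such R is serial — valid.
(E) [R]p → [R][R]p is axiom 4, which corresponds to transitivity. Such an R need not be transitive — not valid.
(F) p → ⟨R⟩p is the dual of axiom T; it is valid on a frame exactly when R is reflexive. Every such R is reflexive, so valid.

D, F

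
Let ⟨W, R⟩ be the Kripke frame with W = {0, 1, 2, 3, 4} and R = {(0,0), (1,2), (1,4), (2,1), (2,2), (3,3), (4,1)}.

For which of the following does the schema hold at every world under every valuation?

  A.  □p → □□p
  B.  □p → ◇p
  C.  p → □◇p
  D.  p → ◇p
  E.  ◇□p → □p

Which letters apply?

B, C

R is not reflexive: not 1 R 1.
R is symmetric: every R-edge is matched by its reverse.
R is not transitive: 1 R 2 and 2 R 1 but not 1 R 1.
R is not euclidean: 1 R 2 and 1 R 4 but not 2 R 4.
R is serial: every world has an R-successor.
(A) axiom 4: valid iff R is transitive. R is not transitive — not valid.
(B) □p → ◇p (axiom D) characterises the serial frames. R is serial — valid.
(C) p → □◇p is axiom B; it is valid on a frame exactly when R is symmetric. R is symmetric, so valid.
(D) p → ◇p is the dual of axiom T, which corresponds to reflexivity. R is not reflexive — not valid.
(E) ◇□p → □p (the dual of axiom 5) characterises the euclidean frames. R is not euclidean — not valid.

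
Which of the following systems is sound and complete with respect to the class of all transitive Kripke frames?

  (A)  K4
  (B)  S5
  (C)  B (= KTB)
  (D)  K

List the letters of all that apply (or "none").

(A) K4 is determined by exactly this class.
(B) S5 is determined by the class of reflexive, symmetric, and transitive frames.
(C) B (= KTB) is determined by the class of reflexive and symmetric frames.
(D) K is determined by the class of arbitrary frames.

A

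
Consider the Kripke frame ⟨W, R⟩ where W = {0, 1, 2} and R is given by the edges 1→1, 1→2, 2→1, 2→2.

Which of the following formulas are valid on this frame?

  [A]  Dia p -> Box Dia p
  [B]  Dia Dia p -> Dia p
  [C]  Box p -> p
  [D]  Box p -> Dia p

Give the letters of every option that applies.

R is not reflexive: not 0 R 0.
R is transitive: R is closed under composition.
R is euclidean: any two R-successors of the same world are R-related.
R is not serial: 0 has no R-successor.
(A) Dia p -> Box Dia p (axiom 5) characterises the euclidean frames. R is euclidean — valid.
(B) Dia Dia p -> Dia p is the dual of axiom 4, which corresponds to transitivity. R is transitive — valid.
(C) Box p -> p is axiom T, which corresponds to reflexivity. R is not reflexive — not valid.
(D) axiom D: valid iff R is serial. R is not serial — not valid.

A, B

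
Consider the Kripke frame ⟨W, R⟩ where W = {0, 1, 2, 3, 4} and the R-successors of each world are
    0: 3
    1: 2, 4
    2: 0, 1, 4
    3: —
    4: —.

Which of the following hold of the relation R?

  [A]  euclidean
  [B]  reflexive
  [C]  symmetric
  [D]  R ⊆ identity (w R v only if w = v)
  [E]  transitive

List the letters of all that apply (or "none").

(A) not euclidean: 1 R 4 and 1 R 2 but not 4 R 2.
(B) not reflexive: not 0 R 0.
(C) not symmetric: 0 R 3 but not 3 R 0.
(D) not ⊆ identity: 0 R 3 with 0 ≠ 3.
(E) not transitive: 1 R 2 and 2 R 0 but not 1 R 0.

none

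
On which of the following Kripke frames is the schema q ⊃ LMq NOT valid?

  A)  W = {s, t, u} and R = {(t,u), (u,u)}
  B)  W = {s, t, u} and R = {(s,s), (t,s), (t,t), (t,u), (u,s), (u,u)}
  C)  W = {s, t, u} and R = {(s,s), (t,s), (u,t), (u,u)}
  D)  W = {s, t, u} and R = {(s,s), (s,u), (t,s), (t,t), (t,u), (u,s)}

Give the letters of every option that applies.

The schema q ⊃ LMq is axiom B; it is valid on a frame iff R is symmetric.
(A) R is not symmetric (t R u but not u R t), so the schema fails here.
(B) R is not symmetric (t R s but not s R t), so the schema fails here.
(C) R is not symmetric (t R s but not s R t), so the schema fails here.
(D) R is not symmetric (t R s but not s R t), so the schema fails here.

A, B, C, D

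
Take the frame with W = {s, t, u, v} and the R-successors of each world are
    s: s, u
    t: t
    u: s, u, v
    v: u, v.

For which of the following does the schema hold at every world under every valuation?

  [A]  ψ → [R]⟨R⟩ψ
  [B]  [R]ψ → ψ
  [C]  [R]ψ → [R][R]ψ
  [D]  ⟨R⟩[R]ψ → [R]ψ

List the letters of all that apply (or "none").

A, B

R is reflexive: each world relates to itself.
R is symmetric: every R-edge is matched by its reverse.
R is not transitive: s R u and u R v but not s R v.
R is not euclidean: u R s and u R v but not s R v.
(A) ψ → [R]⟨R⟩ψ (axiom B) characterises the symmetric frames. R is symmetric — valid.
(B) [R]ψ → ψ is axiom T, which corresponds to reflexivity. R is reflexive — valid.
(C) [R]ψ → [R][R]ψ is axiom 4; it is valid on a frame exactly when R is transitive. R is not transitive, so not valid.
(D) ⟨R⟩[R]ψ → [R]ψ (the dual of axiom 5) characterises the euclidean frames. R is not euclidean — not valid.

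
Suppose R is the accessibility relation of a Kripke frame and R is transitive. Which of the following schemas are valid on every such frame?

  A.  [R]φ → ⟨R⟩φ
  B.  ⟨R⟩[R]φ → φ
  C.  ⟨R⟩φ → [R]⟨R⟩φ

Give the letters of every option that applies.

none

(A) [R]φ → ⟨R⟩φ is axiom D, which corresponds to seriality. Such an R need not be serial — not valid.
(B) ⟨R⟩[R]φ → φ is the dual of axiom B; it is valid on a frame exactly when R is symmetric. Such an R need not be symmetric, so not valid.
(C) ⟨R⟩φ → [R]⟨R⟩φ (axiom 5) characterises the euclidean frames. Such an R need not be euclidean — not valid.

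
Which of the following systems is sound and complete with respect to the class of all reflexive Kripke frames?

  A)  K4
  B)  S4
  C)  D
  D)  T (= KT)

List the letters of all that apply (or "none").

(A) K4 is determined by the class of transitive frames.
(B) S4 is determined by the class of reflexive and transitive frames.
(C) D is determined by the class of serial frames.
(D) T (= KT) is determined by exactly this class.

D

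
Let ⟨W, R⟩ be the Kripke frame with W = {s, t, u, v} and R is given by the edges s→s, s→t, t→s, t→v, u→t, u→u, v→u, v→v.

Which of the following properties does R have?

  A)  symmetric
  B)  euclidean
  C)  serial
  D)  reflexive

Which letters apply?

(A) not symmetric: t R v but not v R t.
(B) not euclidean: t R s and t R v but not s R v.
(C) serial: every world has an R-successor.
(D) not reflexive: not t R t.

C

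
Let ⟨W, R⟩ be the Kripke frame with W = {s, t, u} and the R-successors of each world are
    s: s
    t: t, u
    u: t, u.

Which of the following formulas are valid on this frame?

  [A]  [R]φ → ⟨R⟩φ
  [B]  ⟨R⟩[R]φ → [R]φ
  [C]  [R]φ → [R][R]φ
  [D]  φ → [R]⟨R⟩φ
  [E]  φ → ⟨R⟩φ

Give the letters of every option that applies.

A, B, C, D, E

R is reflexive: each world relates to itself.
R is symmetric: every R-edge is matched by its reverse.
R is transitive: R is closed under composition.
R is euclidean: any two R-successors of the same world are R-related.
R is serial: every world has an R-successor.
(A) axiom D: valid iff R is serial. R is serial — valid.
(B) the dual of axiom 5: valid iff R is euclidean. R is euclidean — valid.
(C) axiom 4: valid iff R is transitive. R is transitive — valid.
(D) φ → [R]⟨R⟩φ is axiom B; it is valid on a frame exactly when R is symmetric. R is symmetric, so valid.
(E) the dual of axiom T: valid iff R is reflexive. R is reflexive — valid.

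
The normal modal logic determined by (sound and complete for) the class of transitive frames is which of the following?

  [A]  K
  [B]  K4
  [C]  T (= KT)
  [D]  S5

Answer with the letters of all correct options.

(A) K is determined by the class of arbitrary frames.
(B) K4 is determined by exactly this class.
(C) T (= KT) is determined by the class of reflexive frames.
(D) S5 is determined by the class of reflexive, symmetric, and transitive frames.

B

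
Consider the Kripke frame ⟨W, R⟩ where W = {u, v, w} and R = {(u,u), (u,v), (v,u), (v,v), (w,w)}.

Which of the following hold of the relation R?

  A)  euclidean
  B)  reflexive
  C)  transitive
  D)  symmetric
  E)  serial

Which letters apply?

(A) euclidean: any two R-successors of the same world are R-related.
(B) reflexive: each world relates to itself.
(C) transitive: R is closed under composition.
(D) symmetric: every R-edge is matched by its reverse.
(E) serial: every world has an R-successor.

A, B, C, D, E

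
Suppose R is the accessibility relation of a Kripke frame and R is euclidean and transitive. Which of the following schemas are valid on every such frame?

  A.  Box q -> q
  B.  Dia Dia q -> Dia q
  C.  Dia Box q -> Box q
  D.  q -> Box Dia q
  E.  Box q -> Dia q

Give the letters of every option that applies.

B, C

(A) Box q -> q (axiom T) characterises the reflexive frames. Such an R need not be reflexive — not valid.
(B) Dia Dia q -> Dia q is the dual of axiom 4; it is valid on a frame exactly when R is transitive. Every such R is transitive, so valid.
(C) Dia Box q -> Box q is the dual of axiom 5; it is valid on a frame exactly when R is euclidean. Every such R is euclidean, so valid.
(D) axiom B: valid iff R is symmetric. Such an R need not be symmetric — not valid.
(E) axiom D: valid iff R is serial. Such an R need not be serial — not valid.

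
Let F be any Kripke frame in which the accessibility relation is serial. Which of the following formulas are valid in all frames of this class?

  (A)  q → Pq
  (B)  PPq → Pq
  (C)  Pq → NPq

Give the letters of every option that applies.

none

(A) the dual of axiom T: valid iff R is reflexive. Such an R need not be reflexive — not valid.
(B) PPq → Pq (the dual of axiom 4) characterises the transitive frames. Such an R need not be transitive — not valid.
(C) axiom 5: valid iff R is euclidean. Such an R need not be euclidean — not valid.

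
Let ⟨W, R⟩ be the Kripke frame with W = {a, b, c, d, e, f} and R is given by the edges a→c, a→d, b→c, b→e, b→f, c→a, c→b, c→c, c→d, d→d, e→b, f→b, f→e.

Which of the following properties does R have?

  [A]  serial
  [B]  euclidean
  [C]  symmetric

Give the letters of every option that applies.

(A) serial: every world has an R-successor.
(B) not euclidean: a R d and a R c but not d R c.
(C) not symmetric: a R d but not d R a.

A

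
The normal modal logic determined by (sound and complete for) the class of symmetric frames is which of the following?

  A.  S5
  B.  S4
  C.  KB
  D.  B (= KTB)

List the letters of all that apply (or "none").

(A) S5 is determined by the class of reflexive, symmetric, and transitive frames.
(B) S4 is determined by the class of reflexive and transitive frames.
(C) KB is determined by exactly this class.
(D) B (= KTB) is determined by the class of reflexive and symmetric frames.

C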